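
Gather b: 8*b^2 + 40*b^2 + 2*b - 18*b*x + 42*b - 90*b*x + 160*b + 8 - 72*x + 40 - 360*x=48*b^2 + b*(204 - 108*x) - 432*x + 48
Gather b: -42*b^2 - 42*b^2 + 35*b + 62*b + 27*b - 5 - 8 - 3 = -84*b^2 + 124*b - 16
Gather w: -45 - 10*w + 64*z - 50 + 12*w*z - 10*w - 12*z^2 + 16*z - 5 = w*(12*z - 20) - 12*z^2 + 80*z - 100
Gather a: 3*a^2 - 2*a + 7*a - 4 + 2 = 3*a^2 + 5*a - 2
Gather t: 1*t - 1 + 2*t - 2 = 3*t - 3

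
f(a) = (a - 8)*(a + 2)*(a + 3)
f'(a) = (a - 8)*(a + 2) + (a - 8)*(a + 3) + (a + 2)*(a + 3)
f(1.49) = -102.01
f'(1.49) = -36.28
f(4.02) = -168.20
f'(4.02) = -9.64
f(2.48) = -135.52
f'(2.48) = -30.43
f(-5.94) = -161.48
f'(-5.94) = 107.49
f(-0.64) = -27.73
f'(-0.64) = -28.93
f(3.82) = -165.91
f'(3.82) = -13.14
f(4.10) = -168.91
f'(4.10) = -8.17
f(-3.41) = -6.60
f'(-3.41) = 21.34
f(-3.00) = 0.00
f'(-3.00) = 11.00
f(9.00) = 132.00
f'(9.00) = 155.00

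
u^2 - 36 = (u - 6)*(u + 6)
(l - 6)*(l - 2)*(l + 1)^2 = l^4 - 6*l^3 - 3*l^2 + 16*l + 12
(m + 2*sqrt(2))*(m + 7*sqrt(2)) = m^2 + 9*sqrt(2)*m + 28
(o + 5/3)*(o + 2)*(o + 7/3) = o^3 + 6*o^2 + 107*o/9 + 70/9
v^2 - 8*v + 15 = (v - 5)*(v - 3)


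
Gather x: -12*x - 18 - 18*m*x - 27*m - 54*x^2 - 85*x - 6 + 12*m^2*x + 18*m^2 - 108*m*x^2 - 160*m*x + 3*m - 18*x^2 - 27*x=18*m^2 - 24*m + x^2*(-108*m - 72) + x*(12*m^2 - 178*m - 124) - 24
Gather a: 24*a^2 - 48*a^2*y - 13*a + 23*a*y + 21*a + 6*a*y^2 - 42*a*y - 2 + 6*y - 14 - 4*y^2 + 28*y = a^2*(24 - 48*y) + a*(6*y^2 - 19*y + 8) - 4*y^2 + 34*y - 16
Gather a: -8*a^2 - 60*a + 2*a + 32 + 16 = -8*a^2 - 58*a + 48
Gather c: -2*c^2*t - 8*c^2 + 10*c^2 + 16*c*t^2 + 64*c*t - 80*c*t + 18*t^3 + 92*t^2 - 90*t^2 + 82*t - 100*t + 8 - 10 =c^2*(2 - 2*t) + c*(16*t^2 - 16*t) + 18*t^3 + 2*t^2 - 18*t - 2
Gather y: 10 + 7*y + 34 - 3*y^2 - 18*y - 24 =-3*y^2 - 11*y + 20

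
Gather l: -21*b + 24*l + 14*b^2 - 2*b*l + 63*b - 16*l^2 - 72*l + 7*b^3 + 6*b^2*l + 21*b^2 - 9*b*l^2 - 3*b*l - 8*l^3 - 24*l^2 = 7*b^3 + 35*b^2 + 42*b - 8*l^3 + l^2*(-9*b - 40) + l*(6*b^2 - 5*b - 48)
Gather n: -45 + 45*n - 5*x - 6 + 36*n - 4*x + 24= 81*n - 9*x - 27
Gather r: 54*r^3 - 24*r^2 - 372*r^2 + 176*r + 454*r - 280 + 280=54*r^3 - 396*r^2 + 630*r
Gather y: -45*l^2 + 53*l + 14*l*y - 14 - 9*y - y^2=-45*l^2 + 53*l - y^2 + y*(14*l - 9) - 14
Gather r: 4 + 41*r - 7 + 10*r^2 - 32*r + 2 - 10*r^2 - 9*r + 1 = 0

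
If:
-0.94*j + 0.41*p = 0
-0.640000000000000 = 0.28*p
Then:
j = -1.00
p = -2.29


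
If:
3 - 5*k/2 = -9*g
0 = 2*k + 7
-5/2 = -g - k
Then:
No Solution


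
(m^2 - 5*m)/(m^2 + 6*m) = (m - 5)/(m + 6)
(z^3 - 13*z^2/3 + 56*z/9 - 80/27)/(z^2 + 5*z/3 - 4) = (z^2 - 3*z + 20/9)/(z + 3)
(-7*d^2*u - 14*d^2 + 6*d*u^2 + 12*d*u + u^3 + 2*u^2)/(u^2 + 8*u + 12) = (-7*d^2 + 6*d*u + u^2)/(u + 6)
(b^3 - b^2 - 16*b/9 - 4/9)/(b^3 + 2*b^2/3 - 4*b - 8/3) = (b + 1/3)/(b + 2)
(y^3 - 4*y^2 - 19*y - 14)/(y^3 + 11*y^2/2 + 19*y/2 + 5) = 2*(y - 7)/(2*y + 5)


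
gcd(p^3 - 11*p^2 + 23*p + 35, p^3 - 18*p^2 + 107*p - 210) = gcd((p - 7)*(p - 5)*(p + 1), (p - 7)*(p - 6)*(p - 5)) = p^2 - 12*p + 35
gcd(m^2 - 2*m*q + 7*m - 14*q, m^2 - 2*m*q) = -m + 2*q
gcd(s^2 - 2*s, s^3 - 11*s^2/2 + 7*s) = s^2 - 2*s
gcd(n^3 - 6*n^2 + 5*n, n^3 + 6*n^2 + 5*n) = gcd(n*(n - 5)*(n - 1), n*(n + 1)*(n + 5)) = n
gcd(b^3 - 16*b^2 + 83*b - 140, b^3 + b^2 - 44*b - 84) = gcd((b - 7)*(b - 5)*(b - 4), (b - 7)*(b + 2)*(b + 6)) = b - 7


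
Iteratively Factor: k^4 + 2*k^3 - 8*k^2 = (k - 2)*(k^3 + 4*k^2) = k*(k - 2)*(k^2 + 4*k) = k*(k - 2)*(k + 4)*(k)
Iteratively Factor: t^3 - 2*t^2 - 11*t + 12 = (t - 1)*(t^2 - t - 12) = (t - 4)*(t - 1)*(t + 3)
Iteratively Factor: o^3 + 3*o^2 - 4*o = (o)*(o^2 + 3*o - 4) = o*(o - 1)*(o + 4)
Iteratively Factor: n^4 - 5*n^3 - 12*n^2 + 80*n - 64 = (n - 4)*(n^3 - n^2 - 16*n + 16) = (n - 4)*(n - 1)*(n^2 - 16) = (n - 4)^2*(n - 1)*(n + 4)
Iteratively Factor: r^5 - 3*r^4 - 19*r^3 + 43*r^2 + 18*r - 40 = (r - 5)*(r^4 + 2*r^3 - 9*r^2 - 2*r + 8) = (r - 5)*(r + 1)*(r^3 + r^2 - 10*r + 8) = (r - 5)*(r - 2)*(r + 1)*(r^2 + 3*r - 4) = (r - 5)*(r - 2)*(r + 1)*(r + 4)*(r - 1)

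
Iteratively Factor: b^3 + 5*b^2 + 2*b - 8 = (b + 2)*(b^2 + 3*b - 4) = (b + 2)*(b + 4)*(b - 1)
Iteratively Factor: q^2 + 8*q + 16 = (q + 4)*(q + 4)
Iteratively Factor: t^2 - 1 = (t + 1)*(t - 1)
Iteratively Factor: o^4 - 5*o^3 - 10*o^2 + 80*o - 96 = (o - 2)*(o^3 - 3*o^2 - 16*o + 48) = (o - 3)*(o - 2)*(o^2 - 16) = (o - 4)*(o - 3)*(o - 2)*(o + 4)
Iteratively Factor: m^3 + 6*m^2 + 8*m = (m)*(m^2 + 6*m + 8) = m*(m + 4)*(m + 2)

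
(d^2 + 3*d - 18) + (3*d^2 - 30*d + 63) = 4*d^2 - 27*d + 45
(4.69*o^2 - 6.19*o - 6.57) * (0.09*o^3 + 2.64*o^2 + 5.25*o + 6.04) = 0.4221*o^5 + 11.8245*o^4 + 7.6896*o^3 - 21.5147*o^2 - 71.8801*o - 39.6828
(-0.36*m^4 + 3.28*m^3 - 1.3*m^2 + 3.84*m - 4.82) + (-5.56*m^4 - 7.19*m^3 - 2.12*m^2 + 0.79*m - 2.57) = -5.92*m^4 - 3.91*m^3 - 3.42*m^2 + 4.63*m - 7.39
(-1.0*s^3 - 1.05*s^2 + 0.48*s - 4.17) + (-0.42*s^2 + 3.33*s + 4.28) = -1.0*s^3 - 1.47*s^2 + 3.81*s + 0.11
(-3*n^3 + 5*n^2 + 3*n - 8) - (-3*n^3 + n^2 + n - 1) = 4*n^2 + 2*n - 7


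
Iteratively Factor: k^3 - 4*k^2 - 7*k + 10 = (k - 1)*(k^2 - 3*k - 10) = (k - 1)*(k + 2)*(k - 5)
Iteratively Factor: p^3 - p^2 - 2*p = (p + 1)*(p^2 - 2*p) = p*(p + 1)*(p - 2)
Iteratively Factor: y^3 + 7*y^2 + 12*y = (y + 4)*(y^2 + 3*y) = y*(y + 4)*(y + 3)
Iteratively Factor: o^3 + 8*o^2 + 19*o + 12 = (o + 3)*(o^2 + 5*o + 4) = (o + 3)*(o + 4)*(o + 1)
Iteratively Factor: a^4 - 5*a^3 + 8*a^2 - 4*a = (a)*(a^3 - 5*a^2 + 8*a - 4) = a*(a - 2)*(a^2 - 3*a + 2) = a*(a - 2)*(a - 1)*(a - 2)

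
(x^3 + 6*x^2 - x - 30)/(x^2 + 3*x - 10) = x + 3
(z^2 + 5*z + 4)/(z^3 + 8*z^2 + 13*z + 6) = (z + 4)/(z^2 + 7*z + 6)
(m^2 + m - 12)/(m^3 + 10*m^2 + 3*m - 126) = (m + 4)/(m^2 + 13*m + 42)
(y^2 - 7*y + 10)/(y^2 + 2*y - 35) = (y - 2)/(y + 7)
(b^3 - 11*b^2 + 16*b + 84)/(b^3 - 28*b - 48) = (b - 7)/(b + 4)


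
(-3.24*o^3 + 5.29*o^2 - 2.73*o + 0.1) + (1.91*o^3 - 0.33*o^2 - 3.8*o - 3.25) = -1.33*o^3 + 4.96*o^2 - 6.53*o - 3.15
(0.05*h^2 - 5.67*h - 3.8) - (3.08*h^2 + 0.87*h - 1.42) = -3.03*h^2 - 6.54*h - 2.38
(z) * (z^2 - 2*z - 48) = z^3 - 2*z^2 - 48*z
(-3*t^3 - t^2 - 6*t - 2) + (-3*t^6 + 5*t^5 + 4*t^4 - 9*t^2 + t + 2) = -3*t^6 + 5*t^5 + 4*t^4 - 3*t^3 - 10*t^2 - 5*t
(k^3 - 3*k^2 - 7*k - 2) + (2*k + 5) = k^3 - 3*k^2 - 5*k + 3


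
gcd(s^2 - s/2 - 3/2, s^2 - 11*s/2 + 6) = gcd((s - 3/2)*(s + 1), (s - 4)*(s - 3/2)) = s - 3/2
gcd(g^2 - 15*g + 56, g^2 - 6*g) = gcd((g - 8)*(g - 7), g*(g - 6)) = 1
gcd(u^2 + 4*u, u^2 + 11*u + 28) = u + 4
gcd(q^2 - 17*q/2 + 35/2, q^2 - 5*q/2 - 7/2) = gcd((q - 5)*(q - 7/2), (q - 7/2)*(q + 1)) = q - 7/2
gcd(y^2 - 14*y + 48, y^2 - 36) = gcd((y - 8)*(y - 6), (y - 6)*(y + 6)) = y - 6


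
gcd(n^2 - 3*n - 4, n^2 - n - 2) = n + 1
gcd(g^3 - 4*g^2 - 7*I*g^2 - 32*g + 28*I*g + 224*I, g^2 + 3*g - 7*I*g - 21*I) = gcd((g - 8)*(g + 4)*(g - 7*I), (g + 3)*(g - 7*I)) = g - 7*I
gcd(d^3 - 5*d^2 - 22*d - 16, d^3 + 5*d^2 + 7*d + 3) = d + 1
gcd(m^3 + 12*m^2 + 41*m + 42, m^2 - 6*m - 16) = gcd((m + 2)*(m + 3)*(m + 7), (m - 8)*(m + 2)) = m + 2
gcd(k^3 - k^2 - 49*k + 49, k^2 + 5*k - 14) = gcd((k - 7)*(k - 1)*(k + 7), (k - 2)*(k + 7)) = k + 7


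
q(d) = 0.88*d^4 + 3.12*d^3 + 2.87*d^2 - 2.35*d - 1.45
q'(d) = 3.52*d^3 + 9.36*d^2 + 5.74*d - 2.35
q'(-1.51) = -1.79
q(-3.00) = 18.47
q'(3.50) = 283.32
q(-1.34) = 2.18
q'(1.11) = 20.37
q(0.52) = -1.39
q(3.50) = 291.31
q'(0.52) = 3.66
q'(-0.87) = -2.58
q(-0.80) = 1.03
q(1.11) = 5.08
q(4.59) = 740.54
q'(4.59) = 561.59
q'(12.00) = 7496.93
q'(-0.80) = -2.75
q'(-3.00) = -30.37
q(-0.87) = 1.22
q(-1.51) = 2.48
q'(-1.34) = -1.70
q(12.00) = 24022.67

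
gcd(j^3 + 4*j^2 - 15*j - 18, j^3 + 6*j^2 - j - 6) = j^2 + 7*j + 6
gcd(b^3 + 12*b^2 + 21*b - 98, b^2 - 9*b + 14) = b - 2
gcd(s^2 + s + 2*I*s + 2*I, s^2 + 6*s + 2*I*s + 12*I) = s + 2*I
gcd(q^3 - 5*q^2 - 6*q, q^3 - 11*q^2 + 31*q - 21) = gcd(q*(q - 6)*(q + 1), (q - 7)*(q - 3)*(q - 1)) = 1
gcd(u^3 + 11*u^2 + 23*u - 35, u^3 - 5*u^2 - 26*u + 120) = u + 5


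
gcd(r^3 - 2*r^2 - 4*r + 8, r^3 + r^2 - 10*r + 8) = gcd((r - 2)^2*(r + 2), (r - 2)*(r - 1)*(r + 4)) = r - 2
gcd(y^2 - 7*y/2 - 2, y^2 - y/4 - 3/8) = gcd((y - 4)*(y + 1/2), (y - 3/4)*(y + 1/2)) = y + 1/2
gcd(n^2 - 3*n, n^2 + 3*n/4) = n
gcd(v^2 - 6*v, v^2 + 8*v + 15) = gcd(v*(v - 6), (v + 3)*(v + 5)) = 1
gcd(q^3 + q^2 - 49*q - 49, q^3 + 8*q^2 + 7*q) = q^2 + 8*q + 7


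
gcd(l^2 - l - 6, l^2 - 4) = l + 2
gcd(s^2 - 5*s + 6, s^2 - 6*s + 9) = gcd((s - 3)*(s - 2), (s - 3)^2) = s - 3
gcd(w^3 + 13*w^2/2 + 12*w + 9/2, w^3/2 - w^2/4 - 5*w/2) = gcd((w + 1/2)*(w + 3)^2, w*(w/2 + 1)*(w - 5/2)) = 1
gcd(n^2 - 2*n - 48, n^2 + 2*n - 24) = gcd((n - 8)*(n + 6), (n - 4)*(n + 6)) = n + 6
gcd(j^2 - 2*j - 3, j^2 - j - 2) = j + 1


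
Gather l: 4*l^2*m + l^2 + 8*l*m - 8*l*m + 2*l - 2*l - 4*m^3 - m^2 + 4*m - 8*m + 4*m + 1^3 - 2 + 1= l^2*(4*m + 1) - 4*m^3 - m^2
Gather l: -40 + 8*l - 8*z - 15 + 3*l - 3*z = 11*l - 11*z - 55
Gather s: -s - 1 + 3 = 2 - s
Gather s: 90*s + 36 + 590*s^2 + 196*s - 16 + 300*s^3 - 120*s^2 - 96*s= 300*s^3 + 470*s^2 + 190*s + 20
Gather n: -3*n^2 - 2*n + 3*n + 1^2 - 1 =-3*n^2 + n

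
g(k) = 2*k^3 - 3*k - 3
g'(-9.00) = 483.00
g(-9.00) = -1434.00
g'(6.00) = 213.00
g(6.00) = 411.00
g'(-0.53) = -1.31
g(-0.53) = -1.71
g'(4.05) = 95.42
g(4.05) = 117.71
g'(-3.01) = 51.36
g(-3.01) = -48.51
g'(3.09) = 54.29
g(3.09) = 46.74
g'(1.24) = 6.23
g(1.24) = -2.91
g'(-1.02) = 3.24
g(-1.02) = -2.06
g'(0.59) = -0.91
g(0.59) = -4.36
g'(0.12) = -2.91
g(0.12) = -3.36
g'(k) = 6*k^2 - 3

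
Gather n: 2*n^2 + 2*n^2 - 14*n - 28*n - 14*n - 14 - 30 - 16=4*n^2 - 56*n - 60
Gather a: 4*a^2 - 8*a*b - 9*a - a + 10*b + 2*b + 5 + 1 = 4*a^2 + a*(-8*b - 10) + 12*b + 6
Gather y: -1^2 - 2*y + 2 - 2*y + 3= 4 - 4*y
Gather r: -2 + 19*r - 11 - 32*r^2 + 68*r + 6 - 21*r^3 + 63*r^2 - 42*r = -21*r^3 + 31*r^2 + 45*r - 7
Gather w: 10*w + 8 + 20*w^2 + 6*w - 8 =20*w^2 + 16*w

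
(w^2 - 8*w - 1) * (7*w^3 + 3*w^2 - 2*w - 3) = 7*w^5 - 53*w^4 - 33*w^3 + 10*w^2 + 26*w + 3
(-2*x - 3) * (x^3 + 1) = -2*x^4 - 3*x^3 - 2*x - 3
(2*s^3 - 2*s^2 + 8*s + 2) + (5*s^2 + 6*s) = 2*s^3 + 3*s^2 + 14*s + 2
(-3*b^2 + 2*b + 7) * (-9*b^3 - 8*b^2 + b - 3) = 27*b^5 + 6*b^4 - 82*b^3 - 45*b^2 + b - 21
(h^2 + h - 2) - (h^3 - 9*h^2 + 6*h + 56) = -h^3 + 10*h^2 - 5*h - 58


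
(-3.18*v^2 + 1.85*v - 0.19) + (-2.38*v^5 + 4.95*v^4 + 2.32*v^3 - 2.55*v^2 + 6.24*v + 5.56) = -2.38*v^5 + 4.95*v^4 + 2.32*v^3 - 5.73*v^2 + 8.09*v + 5.37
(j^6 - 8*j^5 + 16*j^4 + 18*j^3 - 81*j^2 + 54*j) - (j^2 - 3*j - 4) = j^6 - 8*j^5 + 16*j^4 + 18*j^3 - 82*j^2 + 57*j + 4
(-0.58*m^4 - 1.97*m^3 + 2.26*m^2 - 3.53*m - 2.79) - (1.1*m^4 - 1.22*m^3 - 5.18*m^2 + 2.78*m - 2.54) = -1.68*m^4 - 0.75*m^3 + 7.44*m^2 - 6.31*m - 0.25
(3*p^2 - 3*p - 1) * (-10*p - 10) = -30*p^3 + 40*p + 10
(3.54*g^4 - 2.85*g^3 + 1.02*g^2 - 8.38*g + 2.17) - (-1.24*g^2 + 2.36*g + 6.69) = 3.54*g^4 - 2.85*g^3 + 2.26*g^2 - 10.74*g - 4.52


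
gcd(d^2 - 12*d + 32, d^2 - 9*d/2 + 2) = d - 4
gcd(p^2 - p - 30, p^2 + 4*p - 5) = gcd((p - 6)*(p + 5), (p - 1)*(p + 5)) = p + 5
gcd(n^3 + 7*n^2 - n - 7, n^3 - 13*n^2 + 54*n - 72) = 1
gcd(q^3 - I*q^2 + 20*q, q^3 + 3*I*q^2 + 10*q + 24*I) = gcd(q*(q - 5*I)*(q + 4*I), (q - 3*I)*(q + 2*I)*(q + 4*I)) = q + 4*I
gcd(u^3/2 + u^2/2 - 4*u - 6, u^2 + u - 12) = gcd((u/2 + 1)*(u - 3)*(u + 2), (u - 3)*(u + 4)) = u - 3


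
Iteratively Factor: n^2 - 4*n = (n - 4)*(n)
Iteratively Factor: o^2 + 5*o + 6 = (o + 3)*(o + 2)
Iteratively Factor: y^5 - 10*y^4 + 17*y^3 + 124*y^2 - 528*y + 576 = (y + 4)*(y^4 - 14*y^3 + 73*y^2 - 168*y + 144) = (y - 4)*(y + 4)*(y^3 - 10*y^2 + 33*y - 36) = (y - 4)*(y - 3)*(y + 4)*(y^2 - 7*y + 12) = (y - 4)*(y - 3)^2*(y + 4)*(y - 4)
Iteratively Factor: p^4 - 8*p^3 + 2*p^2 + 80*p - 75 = (p - 1)*(p^3 - 7*p^2 - 5*p + 75) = (p - 1)*(p + 3)*(p^2 - 10*p + 25) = (p - 5)*(p - 1)*(p + 3)*(p - 5)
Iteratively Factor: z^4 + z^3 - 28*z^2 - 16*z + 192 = (z + 4)*(z^3 - 3*z^2 - 16*z + 48) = (z - 4)*(z + 4)*(z^2 + z - 12) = (z - 4)*(z - 3)*(z + 4)*(z + 4)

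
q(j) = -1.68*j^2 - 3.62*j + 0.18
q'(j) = -3.36*j - 3.62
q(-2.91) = -3.51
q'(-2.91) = 6.16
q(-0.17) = 0.75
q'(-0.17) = -3.05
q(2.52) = -19.61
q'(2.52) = -12.09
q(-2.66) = -2.08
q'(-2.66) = 5.32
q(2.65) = -21.21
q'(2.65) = -12.52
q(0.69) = -3.12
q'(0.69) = -5.94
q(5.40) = -68.36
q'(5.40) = -21.76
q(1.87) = -12.46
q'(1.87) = -9.90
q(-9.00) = -103.32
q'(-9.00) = 26.62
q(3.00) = -25.80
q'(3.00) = -13.70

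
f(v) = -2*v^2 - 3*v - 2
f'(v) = -4*v - 3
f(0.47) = -3.85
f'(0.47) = -4.88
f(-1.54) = -2.12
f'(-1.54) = 3.16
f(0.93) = -6.52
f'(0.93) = -6.72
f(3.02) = -29.30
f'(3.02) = -15.08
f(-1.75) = -2.88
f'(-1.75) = 4.00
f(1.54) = -11.36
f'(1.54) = -9.16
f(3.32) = -34.00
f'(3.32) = -16.28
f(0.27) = -2.96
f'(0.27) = -4.08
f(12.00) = -326.00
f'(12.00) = -51.00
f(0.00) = -2.00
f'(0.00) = -3.00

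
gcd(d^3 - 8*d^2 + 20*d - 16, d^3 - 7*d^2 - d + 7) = 1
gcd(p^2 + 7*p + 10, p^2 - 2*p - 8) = p + 2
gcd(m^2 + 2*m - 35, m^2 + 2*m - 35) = m^2 + 2*m - 35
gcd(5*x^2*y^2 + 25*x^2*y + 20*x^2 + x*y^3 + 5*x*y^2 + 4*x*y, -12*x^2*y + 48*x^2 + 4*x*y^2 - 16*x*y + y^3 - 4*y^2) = 1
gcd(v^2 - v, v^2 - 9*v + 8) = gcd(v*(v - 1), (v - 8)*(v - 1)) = v - 1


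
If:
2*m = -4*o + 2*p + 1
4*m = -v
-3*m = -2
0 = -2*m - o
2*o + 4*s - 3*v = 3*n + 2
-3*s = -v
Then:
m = 2/3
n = -2/27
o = -4/3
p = -5/2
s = -8/9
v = -8/3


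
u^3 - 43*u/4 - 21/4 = (u - 7/2)*(u + 1/2)*(u + 3)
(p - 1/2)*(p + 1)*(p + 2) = p^3 + 5*p^2/2 + p/2 - 1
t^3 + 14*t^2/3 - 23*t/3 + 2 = (t - 1)*(t - 1/3)*(t + 6)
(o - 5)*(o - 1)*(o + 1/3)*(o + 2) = o^4 - 11*o^3/3 - 25*o^2/3 + 23*o/3 + 10/3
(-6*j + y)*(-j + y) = 6*j^2 - 7*j*y + y^2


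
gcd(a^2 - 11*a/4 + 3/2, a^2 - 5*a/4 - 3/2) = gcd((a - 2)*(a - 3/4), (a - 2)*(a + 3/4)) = a - 2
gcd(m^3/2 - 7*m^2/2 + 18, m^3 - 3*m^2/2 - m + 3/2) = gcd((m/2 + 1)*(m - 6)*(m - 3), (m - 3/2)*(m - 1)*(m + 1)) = 1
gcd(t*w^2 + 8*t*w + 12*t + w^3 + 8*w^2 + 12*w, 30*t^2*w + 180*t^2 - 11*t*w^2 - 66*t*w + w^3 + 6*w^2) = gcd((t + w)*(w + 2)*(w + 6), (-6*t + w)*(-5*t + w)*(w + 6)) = w + 6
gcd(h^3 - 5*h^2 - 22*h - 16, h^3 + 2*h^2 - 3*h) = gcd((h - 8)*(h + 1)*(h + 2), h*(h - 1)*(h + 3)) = 1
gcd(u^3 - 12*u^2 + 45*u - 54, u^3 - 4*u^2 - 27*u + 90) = u^2 - 9*u + 18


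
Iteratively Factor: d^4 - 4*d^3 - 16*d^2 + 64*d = (d)*(d^3 - 4*d^2 - 16*d + 64) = d*(d + 4)*(d^2 - 8*d + 16) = d*(d - 4)*(d + 4)*(d - 4)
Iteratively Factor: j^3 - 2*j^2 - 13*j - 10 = (j + 2)*(j^2 - 4*j - 5) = (j - 5)*(j + 2)*(j + 1)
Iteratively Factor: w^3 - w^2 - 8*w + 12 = (w - 2)*(w^2 + w - 6) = (w - 2)*(w + 3)*(w - 2)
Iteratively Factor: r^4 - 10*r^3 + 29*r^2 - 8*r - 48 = (r - 4)*(r^3 - 6*r^2 + 5*r + 12) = (r - 4)*(r - 3)*(r^2 - 3*r - 4) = (r - 4)*(r - 3)*(r + 1)*(r - 4)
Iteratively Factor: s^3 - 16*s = (s)*(s^2 - 16) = s*(s - 4)*(s + 4)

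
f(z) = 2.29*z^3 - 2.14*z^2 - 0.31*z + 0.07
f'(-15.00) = 1609.64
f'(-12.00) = 1040.33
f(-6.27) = -646.58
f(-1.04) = -4.50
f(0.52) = -0.35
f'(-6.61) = 328.15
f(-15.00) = -8205.53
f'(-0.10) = 0.19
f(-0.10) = 0.08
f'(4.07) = 96.07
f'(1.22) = 4.69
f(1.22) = 0.66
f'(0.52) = -0.68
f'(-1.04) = 11.57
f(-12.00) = -4261.49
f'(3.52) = 69.75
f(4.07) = 117.75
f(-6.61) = -752.74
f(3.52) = 72.34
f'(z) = 6.87*z^2 - 4.28*z - 0.31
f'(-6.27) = 296.61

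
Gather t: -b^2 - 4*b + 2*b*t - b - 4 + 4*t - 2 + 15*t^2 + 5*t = -b^2 - 5*b + 15*t^2 + t*(2*b + 9) - 6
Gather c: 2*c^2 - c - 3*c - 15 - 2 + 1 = 2*c^2 - 4*c - 16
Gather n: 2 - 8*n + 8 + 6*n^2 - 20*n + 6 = 6*n^2 - 28*n + 16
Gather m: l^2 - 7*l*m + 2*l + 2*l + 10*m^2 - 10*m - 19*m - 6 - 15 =l^2 + 4*l + 10*m^2 + m*(-7*l - 29) - 21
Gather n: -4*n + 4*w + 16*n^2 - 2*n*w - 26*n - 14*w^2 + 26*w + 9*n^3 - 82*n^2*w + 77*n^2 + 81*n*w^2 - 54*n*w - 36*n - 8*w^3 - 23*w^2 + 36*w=9*n^3 + n^2*(93 - 82*w) + n*(81*w^2 - 56*w - 66) - 8*w^3 - 37*w^2 + 66*w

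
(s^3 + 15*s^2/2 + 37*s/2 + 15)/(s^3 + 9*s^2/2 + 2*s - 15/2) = (s + 2)/(s - 1)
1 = 1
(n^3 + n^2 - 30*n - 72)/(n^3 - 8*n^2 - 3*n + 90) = (n + 4)/(n - 5)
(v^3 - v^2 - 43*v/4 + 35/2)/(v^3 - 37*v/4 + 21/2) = (2*v - 5)/(2*v - 3)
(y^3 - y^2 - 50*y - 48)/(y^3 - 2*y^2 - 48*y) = (y + 1)/y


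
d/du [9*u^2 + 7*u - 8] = 18*u + 7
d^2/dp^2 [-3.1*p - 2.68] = 0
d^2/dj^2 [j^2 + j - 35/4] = 2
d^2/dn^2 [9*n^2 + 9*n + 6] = 18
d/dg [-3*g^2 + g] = 1 - 6*g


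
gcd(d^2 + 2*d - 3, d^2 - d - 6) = 1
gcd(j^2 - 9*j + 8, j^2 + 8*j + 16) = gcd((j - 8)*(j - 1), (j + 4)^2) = 1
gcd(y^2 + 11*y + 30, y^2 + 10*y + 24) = y + 6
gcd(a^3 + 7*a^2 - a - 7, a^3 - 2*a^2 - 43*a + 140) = a + 7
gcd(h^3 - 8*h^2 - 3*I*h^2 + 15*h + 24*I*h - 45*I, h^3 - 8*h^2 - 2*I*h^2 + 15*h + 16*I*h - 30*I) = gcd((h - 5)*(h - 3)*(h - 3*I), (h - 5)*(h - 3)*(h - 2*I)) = h^2 - 8*h + 15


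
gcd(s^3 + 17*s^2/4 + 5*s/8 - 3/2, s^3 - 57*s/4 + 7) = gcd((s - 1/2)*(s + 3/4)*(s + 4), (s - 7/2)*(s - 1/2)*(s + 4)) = s^2 + 7*s/2 - 2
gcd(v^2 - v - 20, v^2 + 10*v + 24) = v + 4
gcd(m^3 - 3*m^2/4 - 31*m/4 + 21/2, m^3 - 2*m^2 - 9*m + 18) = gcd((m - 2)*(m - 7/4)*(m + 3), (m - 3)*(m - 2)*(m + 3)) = m^2 + m - 6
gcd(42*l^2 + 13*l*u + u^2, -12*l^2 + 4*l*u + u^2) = 6*l + u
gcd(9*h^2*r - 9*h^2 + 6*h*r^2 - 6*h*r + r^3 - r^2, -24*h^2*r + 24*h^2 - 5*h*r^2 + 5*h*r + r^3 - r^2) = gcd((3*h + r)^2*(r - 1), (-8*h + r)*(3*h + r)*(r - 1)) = 3*h*r - 3*h + r^2 - r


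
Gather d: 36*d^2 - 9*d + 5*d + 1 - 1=36*d^2 - 4*d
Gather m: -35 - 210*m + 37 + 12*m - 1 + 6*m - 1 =-192*m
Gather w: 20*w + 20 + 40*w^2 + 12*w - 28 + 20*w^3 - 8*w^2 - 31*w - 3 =20*w^3 + 32*w^2 + w - 11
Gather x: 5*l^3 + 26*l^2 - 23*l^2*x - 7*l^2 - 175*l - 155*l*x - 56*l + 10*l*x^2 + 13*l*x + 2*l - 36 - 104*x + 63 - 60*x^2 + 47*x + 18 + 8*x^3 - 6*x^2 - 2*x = 5*l^3 + 19*l^2 - 229*l + 8*x^3 + x^2*(10*l - 66) + x*(-23*l^2 - 142*l - 59) + 45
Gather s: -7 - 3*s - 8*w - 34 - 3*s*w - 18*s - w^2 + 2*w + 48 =s*(-3*w - 21) - w^2 - 6*w + 7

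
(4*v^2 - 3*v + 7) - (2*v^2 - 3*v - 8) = 2*v^2 + 15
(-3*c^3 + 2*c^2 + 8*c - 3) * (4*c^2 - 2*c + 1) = -12*c^5 + 14*c^4 + 25*c^3 - 26*c^2 + 14*c - 3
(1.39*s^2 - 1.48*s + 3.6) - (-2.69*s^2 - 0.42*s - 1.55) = 4.08*s^2 - 1.06*s + 5.15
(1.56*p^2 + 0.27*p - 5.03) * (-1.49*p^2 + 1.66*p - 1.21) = -2.3244*p^4 + 2.1873*p^3 + 6.0553*p^2 - 8.6765*p + 6.0863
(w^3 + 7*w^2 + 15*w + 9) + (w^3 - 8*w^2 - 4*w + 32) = 2*w^3 - w^2 + 11*w + 41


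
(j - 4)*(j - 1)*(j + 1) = j^3 - 4*j^2 - j + 4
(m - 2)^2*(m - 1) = m^3 - 5*m^2 + 8*m - 4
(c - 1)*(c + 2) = c^2 + c - 2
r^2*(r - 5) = r^3 - 5*r^2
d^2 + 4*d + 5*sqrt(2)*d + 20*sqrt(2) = (d + 4)*(d + 5*sqrt(2))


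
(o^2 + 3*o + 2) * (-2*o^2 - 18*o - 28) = -2*o^4 - 24*o^3 - 86*o^2 - 120*o - 56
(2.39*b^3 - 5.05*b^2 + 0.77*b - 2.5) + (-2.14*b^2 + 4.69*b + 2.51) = 2.39*b^3 - 7.19*b^2 + 5.46*b + 0.00999999999999979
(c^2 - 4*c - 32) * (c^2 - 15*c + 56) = c^4 - 19*c^3 + 84*c^2 + 256*c - 1792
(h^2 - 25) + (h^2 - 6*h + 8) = 2*h^2 - 6*h - 17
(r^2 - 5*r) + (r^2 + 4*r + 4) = 2*r^2 - r + 4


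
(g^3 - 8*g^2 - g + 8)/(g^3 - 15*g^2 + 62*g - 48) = (g + 1)/(g - 6)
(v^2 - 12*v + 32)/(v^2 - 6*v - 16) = (v - 4)/(v + 2)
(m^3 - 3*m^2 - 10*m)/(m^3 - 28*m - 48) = m*(m - 5)/(m^2 - 2*m - 24)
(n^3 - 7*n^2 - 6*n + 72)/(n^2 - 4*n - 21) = (n^2 - 10*n + 24)/(n - 7)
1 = 1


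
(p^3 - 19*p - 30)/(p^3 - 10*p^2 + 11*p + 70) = (p + 3)/(p - 7)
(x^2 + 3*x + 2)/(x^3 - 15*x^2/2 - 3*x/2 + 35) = 2*(x + 1)/(2*x^2 - 19*x + 35)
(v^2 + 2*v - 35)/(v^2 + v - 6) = (v^2 + 2*v - 35)/(v^2 + v - 6)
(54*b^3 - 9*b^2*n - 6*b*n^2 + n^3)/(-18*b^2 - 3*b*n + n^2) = -3*b + n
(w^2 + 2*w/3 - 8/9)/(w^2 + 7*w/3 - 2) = (w + 4/3)/(w + 3)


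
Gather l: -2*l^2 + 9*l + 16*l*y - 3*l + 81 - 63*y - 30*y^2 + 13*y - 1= -2*l^2 + l*(16*y + 6) - 30*y^2 - 50*y + 80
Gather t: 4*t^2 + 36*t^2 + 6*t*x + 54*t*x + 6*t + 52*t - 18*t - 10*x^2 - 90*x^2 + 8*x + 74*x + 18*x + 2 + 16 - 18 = 40*t^2 + t*(60*x + 40) - 100*x^2 + 100*x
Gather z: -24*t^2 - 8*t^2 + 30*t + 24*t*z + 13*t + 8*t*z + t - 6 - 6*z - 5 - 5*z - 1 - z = -32*t^2 + 44*t + z*(32*t - 12) - 12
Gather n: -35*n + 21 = 21 - 35*n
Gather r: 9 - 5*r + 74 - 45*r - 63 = 20 - 50*r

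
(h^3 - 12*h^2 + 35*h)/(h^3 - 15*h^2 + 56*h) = (h - 5)/(h - 8)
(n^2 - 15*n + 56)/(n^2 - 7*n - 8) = (n - 7)/(n + 1)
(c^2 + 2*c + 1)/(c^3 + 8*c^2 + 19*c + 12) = (c + 1)/(c^2 + 7*c + 12)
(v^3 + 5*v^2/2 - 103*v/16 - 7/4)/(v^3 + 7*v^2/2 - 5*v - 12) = (16*v^2 - 24*v - 7)/(8*(2*v^2 - v - 6))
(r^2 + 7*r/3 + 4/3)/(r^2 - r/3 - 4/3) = (3*r + 4)/(3*r - 4)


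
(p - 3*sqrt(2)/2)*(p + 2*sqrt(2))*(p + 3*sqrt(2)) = p^3 + 7*sqrt(2)*p^2/2 - 3*p - 18*sqrt(2)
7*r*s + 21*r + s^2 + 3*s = (7*r + s)*(s + 3)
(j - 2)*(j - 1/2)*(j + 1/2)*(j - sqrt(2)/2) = j^4 - 2*j^3 - sqrt(2)*j^3/2 - j^2/4 + sqrt(2)*j^2 + sqrt(2)*j/8 + j/2 - sqrt(2)/4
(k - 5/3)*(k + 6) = k^2 + 13*k/3 - 10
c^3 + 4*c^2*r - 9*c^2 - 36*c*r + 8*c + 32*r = (c - 8)*(c - 1)*(c + 4*r)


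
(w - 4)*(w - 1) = w^2 - 5*w + 4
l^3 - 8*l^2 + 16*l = l*(l - 4)^2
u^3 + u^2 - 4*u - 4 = (u - 2)*(u + 1)*(u + 2)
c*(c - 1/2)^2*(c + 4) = c^4 + 3*c^3 - 15*c^2/4 + c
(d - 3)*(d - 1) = d^2 - 4*d + 3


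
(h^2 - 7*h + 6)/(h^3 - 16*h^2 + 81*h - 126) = (h - 1)/(h^2 - 10*h + 21)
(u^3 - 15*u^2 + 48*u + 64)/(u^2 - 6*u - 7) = (u^2 - 16*u + 64)/(u - 7)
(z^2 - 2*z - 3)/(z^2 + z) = (z - 3)/z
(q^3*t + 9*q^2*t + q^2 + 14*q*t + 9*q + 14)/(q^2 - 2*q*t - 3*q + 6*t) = (q^3*t + 9*q^2*t + q^2 + 14*q*t + 9*q + 14)/(q^2 - 2*q*t - 3*q + 6*t)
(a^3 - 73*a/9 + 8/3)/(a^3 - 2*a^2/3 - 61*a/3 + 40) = (a^2 + 8*a/3 - 1)/(a^2 + 2*a - 15)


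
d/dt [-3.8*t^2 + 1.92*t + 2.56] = 1.92 - 7.6*t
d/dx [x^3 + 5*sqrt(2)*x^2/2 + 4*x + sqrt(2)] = 3*x^2 + 5*sqrt(2)*x + 4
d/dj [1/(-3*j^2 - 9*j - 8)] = 3*(2*j + 3)/(3*j^2 + 9*j + 8)^2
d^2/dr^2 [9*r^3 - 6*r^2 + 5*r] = 54*r - 12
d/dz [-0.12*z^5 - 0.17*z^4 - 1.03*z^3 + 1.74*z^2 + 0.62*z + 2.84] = -0.6*z^4 - 0.68*z^3 - 3.09*z^2 + 3.48*z + 0.62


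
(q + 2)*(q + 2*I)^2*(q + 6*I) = q^4 + 2*q^3 + 10*I*q^3 - 28*q^2 + 20*I*q^2 - 56*q - 24*I*q - 48*I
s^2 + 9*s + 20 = (s + 4)*(s + 5)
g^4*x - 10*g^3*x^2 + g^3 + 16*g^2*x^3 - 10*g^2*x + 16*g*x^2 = g*(g - 8*x)*(g - 2*x)*(g*x + 1)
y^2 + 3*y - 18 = (y - 3)*(y + 6)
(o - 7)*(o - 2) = o^2 - 9*o + 14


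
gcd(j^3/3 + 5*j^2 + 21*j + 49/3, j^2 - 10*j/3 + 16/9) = 1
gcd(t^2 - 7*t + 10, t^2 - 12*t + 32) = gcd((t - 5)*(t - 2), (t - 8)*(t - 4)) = 1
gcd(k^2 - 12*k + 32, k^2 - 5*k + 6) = 1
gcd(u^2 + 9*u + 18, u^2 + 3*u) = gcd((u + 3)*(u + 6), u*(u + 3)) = u + 3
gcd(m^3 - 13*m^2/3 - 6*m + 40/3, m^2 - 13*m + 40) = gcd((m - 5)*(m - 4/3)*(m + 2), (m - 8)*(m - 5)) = m - 5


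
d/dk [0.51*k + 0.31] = 0.510000000000000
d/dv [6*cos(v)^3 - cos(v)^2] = 2*(1 - 9*cos(v))*sin(v)*cos(v)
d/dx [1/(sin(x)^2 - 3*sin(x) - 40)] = (3 - 2*sin(x))*cos(x)/((sin(x) - 8)^2*(sin(x) + 5)^2)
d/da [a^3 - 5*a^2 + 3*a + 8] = 3*a^2 - 10*a + 3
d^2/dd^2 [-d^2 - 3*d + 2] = -2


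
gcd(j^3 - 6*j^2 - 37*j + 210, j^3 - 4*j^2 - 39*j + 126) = j^2 - j - 42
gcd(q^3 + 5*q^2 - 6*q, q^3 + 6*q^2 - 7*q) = q^2 - q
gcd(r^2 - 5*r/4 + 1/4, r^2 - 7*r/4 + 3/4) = r - 1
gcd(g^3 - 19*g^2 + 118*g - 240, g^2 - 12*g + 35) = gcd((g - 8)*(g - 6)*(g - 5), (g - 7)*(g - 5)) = g - 5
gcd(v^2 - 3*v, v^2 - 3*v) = v^2 - 3*v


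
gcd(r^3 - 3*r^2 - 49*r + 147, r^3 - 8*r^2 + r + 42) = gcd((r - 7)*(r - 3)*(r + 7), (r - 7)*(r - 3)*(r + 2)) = r^2 - 10*r + 21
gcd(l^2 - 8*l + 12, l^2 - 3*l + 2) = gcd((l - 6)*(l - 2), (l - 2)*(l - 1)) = l - 2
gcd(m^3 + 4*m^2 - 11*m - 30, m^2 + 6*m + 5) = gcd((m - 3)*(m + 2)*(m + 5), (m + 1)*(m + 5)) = m + 5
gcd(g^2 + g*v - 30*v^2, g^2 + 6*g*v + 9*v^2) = 1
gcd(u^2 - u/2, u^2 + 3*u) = u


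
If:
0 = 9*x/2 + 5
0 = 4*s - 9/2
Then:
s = 9/8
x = -10/9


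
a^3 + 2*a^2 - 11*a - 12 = (a - 3)*(a + 1)*(a + 4)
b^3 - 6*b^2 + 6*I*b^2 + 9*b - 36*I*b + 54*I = (b - 3)^2*(b + 6*I)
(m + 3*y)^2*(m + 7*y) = m^3 + 13*m^2*y + 51*m*y^2 + 63*y^3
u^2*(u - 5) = u^3 - 5*u^2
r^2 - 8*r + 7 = (r - 7)*(r - 1)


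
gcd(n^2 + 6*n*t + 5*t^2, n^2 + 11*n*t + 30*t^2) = n + 5*t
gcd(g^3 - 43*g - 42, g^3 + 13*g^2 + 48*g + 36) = g^2 + 7*g + 6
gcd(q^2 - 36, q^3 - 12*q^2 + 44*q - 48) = q - 6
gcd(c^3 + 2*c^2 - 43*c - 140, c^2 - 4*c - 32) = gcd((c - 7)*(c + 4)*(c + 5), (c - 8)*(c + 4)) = c + 4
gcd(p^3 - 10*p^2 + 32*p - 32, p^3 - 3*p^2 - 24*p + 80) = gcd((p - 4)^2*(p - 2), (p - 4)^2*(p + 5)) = p^2 - 8*p + 16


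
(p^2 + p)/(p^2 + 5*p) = (p + 1)/(p + 5)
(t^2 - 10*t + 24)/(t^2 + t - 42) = (t - 4)/(t + 7)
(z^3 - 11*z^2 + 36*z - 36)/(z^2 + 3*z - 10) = (z^2 - 9*z + 18)/(z + 5)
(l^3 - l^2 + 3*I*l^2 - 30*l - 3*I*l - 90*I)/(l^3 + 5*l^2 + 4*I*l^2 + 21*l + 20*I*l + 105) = (l^2 + 3*l*(-2 + I) - 18*I)/(l^2 + 4*I*l + 21)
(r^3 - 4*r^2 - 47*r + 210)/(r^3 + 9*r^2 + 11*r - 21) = (r^2 - 11*r + 30)/(r^2 + 2*r - 3)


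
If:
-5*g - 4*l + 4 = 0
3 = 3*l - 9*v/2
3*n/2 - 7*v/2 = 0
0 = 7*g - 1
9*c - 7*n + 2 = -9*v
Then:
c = -181/567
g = 1/7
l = 23/28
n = -5/18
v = -5/42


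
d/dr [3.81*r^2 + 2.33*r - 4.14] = 7.62*r + 2.33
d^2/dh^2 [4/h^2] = 24/h^4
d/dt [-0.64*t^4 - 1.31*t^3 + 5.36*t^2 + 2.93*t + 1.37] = -2.56*t^3 - 3.93*t^2 + 10.72*t + 2.93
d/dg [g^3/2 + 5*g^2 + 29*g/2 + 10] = 3*g^2/2 + 10*g + 29/2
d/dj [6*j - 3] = 6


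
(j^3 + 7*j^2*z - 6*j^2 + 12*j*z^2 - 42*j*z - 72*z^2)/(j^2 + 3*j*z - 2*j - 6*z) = (j^2 + 4*j*z - 6*j - 24*z)/(j - 2)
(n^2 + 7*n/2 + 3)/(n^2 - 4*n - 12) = (n + 3/2)/(n - 6)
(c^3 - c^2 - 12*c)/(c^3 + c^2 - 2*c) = (c^2 - c - 12)/(c^2 + c - 2)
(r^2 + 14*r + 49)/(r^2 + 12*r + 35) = (r + 7)/(r + 5)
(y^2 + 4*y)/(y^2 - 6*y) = (y + 4)/(y - 6)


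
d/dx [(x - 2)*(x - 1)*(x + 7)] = 3*x^2 + 8*x - 19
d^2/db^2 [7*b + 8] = 0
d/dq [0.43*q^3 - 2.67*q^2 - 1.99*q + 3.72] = 1.29*q^2 - 5.34*q - 1.99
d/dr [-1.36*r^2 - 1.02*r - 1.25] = -2.72*r - 1.02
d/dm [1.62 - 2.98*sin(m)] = -2.98*cos(m)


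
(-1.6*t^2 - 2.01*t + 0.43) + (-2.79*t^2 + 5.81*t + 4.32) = -4.39*t^2 + 3.8*t + 4.75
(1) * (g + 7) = g + 7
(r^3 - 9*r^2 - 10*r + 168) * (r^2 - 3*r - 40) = r^5 - 12*r^4 - 23*r^3 + 558*r^2 - 104*r - 6720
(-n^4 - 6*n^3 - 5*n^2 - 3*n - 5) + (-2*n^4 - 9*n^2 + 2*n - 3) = -3*n^4 - 6*n^3 - 14*n^2 - n - 8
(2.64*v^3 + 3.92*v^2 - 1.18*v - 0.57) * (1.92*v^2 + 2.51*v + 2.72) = 5.0688*v^5 + 14.1528*v^4 + 14.7544*v^3 + 6.6062*v^2 - 4.6403*v - 1.5504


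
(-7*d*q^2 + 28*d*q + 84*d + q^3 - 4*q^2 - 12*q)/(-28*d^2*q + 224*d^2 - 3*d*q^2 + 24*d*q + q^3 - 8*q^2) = (q^2 - 4*q - 12)/(4*d*q - 32*d + q^2 - 8*q)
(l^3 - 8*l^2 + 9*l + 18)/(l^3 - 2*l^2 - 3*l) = (l - 6)/l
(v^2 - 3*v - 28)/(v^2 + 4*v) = (v - 7)/v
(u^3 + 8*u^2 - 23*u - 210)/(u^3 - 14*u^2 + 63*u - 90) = (u^2 + 13*u + 42)/(u^2 - 9*u + 18)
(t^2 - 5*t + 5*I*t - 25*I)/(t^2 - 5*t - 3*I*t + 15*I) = (t + 5*I)/(t - 3*I)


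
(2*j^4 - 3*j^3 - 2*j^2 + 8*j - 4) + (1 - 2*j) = 2*j^4 - 3*j^3 - 2*j^2 + 6*j - 3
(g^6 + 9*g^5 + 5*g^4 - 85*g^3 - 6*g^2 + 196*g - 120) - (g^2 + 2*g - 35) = g^6 + 9*g^5 + 5*g^4 - 85*g^3 - 7*g^2 + 194*g - 85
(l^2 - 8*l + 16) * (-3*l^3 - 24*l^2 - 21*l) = -3*l^5 + 123*l^3 - 216*l^2 - 336*l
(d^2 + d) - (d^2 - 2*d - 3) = 3*d + 3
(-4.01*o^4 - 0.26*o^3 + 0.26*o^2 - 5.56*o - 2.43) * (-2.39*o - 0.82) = 9.5839*o^5 + 3.9096*o^4 - 0.4082*o^3 + 13.0752*o^2 + 10.3669*o + 1.9926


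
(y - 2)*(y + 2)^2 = y^3 + 2*y^2 - 4*y - 8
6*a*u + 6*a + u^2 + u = (6*a + u)*(u + 1)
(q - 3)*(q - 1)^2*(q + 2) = q^4 - 3*q^3 - 3*q^2 + 11*q - 6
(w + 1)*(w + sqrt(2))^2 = w^3 + w^2 + 2*sqrt(2)*w^2 + 2*w + 2*sqrt(2)*w + 2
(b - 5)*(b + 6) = b^2 + b - 30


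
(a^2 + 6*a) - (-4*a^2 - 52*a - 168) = 5*a^2 + 58*a + 168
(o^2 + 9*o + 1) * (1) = o^2 + 9*o + 1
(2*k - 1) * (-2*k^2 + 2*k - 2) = -4*k^3 + 6*k^2 - 6*k + 2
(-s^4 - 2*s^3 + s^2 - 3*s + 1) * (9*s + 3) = -9*s^5 - 21*s^4 + 3*s^3 - 24*s^2 + 3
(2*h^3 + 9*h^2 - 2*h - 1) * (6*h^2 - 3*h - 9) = 12*h^5 + 48*h^4 - 57*h^3 - 81*h^2 + 21*h + 9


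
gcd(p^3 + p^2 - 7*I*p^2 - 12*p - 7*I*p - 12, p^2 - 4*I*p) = p - 4*I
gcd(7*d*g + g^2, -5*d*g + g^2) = g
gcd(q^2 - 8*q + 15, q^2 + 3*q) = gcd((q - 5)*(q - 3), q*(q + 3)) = 1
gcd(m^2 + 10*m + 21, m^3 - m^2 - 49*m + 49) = m + 7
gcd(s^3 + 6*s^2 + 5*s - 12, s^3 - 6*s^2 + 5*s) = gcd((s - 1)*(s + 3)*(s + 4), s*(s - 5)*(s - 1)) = s - 1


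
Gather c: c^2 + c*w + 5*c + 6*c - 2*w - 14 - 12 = c^2 + c*(w + 11) - 2*w - 26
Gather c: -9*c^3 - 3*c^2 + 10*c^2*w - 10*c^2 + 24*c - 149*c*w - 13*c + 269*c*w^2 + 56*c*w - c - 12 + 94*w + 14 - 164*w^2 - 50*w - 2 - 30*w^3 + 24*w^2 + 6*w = -9*c^3 + c^2*(10*w - 13) + c*(269*w^2 - 93*w + 10) - 30*w^3 - 140*w^2 + 50*w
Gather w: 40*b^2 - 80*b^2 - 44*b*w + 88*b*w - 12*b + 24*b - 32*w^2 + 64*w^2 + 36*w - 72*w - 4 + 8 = -40*b^2 + 12*b + 32*w^2 + w*(44*b - 36) + 4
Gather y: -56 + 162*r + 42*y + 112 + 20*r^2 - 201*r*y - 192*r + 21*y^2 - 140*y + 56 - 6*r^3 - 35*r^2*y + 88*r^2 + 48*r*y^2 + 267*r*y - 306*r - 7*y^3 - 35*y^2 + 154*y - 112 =-6*r^3 + 108*r^2 - 336*r - 7*y^3 + y^2*(48*r - 14) + y*(-35*r^2 + 66*r + 56)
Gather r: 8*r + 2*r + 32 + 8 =10*r + 40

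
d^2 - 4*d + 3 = (d - 3)*(d - 1)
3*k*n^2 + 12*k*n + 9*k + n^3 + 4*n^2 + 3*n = (3*k + n)*(n + 1)*(n + 3)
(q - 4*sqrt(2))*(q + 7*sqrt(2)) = q^2 + 3*sqrt(2)*q - 56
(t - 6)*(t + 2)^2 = t^3 - 2*t^2 - 20*t - 24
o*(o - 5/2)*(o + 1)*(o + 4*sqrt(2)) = o^4 - 3*o^3/2 + 4*sqrt(2)*o^3 - 6*sqrt(2)*o^2 - 5*o^2/2 - 10*sqrt(2)*o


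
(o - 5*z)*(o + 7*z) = o^2 + 2*o*z - 35*z^2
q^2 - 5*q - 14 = (q - 7)*(q + 2)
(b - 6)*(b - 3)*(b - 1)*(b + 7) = b^4 - 3*b^3 - 43*b^2 + 171*b - 126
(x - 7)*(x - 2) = x^2 - 9*x + 14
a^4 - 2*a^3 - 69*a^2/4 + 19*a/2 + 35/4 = (a - 5)*(a - 1)*(a + 1/2)*(a + 7/2)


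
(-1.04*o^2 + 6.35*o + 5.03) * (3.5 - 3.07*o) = 3.1928*o^3 - 23.1345*o^2 + 6.7829*o + 17.605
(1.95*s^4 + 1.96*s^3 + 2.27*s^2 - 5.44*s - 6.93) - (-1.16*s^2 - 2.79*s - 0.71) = 1.95*s^4 + 1.96*s^3 + 3.43*s^2 - 2.65*s - 6.22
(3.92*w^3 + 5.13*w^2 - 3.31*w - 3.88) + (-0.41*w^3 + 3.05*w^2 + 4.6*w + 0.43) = 3.51*w^3 + 8.18*w^2 + 1.29*w - 3.45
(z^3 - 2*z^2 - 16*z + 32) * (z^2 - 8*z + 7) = z^5 - 10*z^4 + 7*z^3 + 146*z^2 - 368*z + 224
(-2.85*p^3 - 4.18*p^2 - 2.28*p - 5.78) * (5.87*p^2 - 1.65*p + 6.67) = -16.7295*p^5 - 19.8341*p^4 - 25.4961*p^3 - 58.0472*p^2 - 5.6706*p - 38.5526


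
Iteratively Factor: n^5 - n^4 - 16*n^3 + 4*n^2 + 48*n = (n - 2)*(n^4 + n^3 - 14*n^2 - 24*n) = n*(n - 2)*(n^3 + n^2 - 14*n - 24) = n*(n - 2)*(n + 3)*(n^2 - 2*n - 8) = n*(n - 4)*(n - 2)*(n + 3)*(n + 2)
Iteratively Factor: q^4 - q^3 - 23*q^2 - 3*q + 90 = (q + 3)*(q^3 - 4*q^2 - 11*q + 30) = (q - 2)*(q + 3)*(q^2 - 2*q - 15) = (q - 2)*(q + 3)^2*(q - 5)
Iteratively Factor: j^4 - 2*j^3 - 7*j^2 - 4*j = (j)*(j^3 - 2*j^2 - 7*j - 4) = j*(j - 4)*(j^2 + 2*j + 1) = j*(j - 4)*(j + 1)*(j + 1)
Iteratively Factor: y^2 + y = (y + 1)*(y)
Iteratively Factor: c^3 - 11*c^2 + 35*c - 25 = (c - 5)*(c^2 - 6*c + 5) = (c - 5)^2*(c - 1)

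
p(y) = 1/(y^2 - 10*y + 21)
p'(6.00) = -0.22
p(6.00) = -0.33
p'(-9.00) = 0.00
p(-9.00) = 0.01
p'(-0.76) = 0.01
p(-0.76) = 0.03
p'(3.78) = 0.39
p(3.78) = -0.40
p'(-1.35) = 0.01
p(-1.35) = 0.03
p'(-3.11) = 0.00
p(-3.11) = 0.02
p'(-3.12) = 0.00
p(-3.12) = 0.02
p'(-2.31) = 0.01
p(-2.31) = 0.02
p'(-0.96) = 0.01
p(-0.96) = 0.03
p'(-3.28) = 0.00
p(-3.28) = 0.02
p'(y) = (10 - 2*y)/(y^2 - 10*y + 21)^2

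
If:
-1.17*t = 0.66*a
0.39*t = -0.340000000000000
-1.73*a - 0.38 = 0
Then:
No Solution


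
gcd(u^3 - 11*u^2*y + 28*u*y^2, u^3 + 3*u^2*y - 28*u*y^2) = -u^2 + 4*u*y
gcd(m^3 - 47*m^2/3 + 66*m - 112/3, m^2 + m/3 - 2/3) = m - 2/3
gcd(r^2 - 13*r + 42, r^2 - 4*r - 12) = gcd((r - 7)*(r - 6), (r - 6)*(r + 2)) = r - 6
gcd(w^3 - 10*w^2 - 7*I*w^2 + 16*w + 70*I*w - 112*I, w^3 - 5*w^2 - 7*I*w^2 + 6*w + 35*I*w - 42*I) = w^2 + w*(-2 - 7*I) + 14*I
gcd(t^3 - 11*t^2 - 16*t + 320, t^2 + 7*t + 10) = t + 5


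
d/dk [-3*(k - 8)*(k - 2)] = 30 - 6*k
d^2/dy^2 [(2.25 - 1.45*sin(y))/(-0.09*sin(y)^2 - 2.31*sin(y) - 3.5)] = (-0.011745*sin(y)^5 + 0.374355*sin(y)^4 + 4.167315*sin(y)^3 + 20.785125*sin(y)^2 - 41.5009*sin(y) - 46.04145)/(0.09*sin(y)^2 + 2.31*sin(y) + 3.5)^3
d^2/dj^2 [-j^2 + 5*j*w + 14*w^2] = -2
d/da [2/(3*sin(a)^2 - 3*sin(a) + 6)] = 2*(1 - 2*sin(a))*cos(a)/(3*(sin(a)^2 - sin(a) + 2)^2)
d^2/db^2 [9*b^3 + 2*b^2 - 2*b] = 54*b + 4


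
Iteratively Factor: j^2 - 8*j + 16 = (j - 4)*(j - 4)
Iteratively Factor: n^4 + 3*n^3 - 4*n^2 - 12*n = (n - 2)*(n^3 + 5*n^2 + 6*n) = (n - 2)*(n + 3)*(n^2 + 2*n) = n*(n - 2)*(n + 3)*(n + 2)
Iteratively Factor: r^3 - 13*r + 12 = (r - 3)*(r^2 + 3*r - 4) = (r - 3)*(r - 1)*(r + 4)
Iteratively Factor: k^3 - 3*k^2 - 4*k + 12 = (k + 2)*(k^2 - 5*k + 6) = (k - 3)*(k + 2)*(k - 2)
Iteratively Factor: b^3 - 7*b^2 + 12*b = (b)*(b^2 - 7*b + 12) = b*(b - 4)*(b - 3)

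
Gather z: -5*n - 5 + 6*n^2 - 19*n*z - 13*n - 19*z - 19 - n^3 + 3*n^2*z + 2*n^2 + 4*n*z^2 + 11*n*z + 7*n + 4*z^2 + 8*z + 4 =-n^3 + 8*n^2 - 11*n + z^2*(4*n + 4) + z*(3*n^2 - 8*n - 11) - 20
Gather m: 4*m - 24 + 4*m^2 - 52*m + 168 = 4*m^2 - 48*m + 144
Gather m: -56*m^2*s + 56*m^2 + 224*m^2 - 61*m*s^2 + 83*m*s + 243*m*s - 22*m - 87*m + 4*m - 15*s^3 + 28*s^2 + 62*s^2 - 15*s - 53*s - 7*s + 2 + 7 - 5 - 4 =m^2*(280 - 56*s) + m*(-61*s^2 + 326*s - 105) - 15*s^3 + 90*s^2 - 75*s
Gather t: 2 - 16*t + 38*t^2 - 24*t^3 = -24*t^3 + 38*t^2 - 16*t + 2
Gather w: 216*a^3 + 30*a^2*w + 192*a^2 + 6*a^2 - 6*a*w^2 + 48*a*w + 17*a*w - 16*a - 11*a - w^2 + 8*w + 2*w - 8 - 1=216*a^3 + 198*a^2 - 27*a + w^2*(-6*a - 1) + w*(30*a^2 + 65*a + 10) - 9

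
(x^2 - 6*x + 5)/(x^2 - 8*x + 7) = (x - 5)/(x - 7)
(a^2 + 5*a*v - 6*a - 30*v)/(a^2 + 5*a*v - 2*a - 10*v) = (a - 6)/(a - 2)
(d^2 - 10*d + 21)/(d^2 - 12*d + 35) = (d - 3)/(d - 5)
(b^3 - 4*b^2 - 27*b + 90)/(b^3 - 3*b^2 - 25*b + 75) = (b - 6)/(b - 5)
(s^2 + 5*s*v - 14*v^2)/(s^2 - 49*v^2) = (s - 2*v)/(s - 7*v)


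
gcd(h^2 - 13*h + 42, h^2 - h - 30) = h - 6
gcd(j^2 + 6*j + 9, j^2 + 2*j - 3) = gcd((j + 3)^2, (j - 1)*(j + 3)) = j + 3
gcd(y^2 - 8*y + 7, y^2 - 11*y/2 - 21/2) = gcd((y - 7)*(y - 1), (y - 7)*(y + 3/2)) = y - 7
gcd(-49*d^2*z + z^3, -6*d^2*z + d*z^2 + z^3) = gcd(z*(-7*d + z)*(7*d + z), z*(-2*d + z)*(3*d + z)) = z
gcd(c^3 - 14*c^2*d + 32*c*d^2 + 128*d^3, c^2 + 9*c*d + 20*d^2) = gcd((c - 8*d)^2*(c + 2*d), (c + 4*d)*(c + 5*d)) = 1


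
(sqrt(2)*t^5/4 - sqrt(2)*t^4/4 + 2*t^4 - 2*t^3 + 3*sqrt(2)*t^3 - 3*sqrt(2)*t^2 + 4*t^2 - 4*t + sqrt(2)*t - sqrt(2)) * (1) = sqrt(2)*t^5/4 - sqrt(2)*t^4/4 + 2*t^4 - 2*t^3 + 3*sqrt(2)*t^3 - 3*sqrt(2)*t^2 + 4*t^2 - 4*t + sqrt(2)*t - sqrt(2)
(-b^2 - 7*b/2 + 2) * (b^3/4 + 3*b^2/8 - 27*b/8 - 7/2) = -b^5/4 - 5*b^4/4 + 41*b^3/16 + 257*b^2/16 + 11*b/2 - 7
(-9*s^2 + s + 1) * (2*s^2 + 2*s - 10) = -18*s^4 - 16*s^3 + 94*s^2 - 8*s - 10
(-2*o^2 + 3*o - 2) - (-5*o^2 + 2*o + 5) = 3*o^2 + o - 7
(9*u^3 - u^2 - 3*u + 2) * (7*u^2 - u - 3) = 63*u^5 - 16*u^4 - 47*u^3 + 20*u^2 + 7*u - 6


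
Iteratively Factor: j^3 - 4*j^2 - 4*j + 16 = (j - 4)*(j^2 - 4) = (j - 4)*(j + 2)*(j - 2)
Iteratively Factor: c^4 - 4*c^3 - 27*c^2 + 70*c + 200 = (c + 2)*(c^3 - 6*c^2 - 15*c + 100) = (c - 5)*(c + 2)*(c^2 - c - 20) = (c - 5)^2*(c + 2)*(c + 4)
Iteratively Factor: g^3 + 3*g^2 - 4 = (g + 2)*(g^2 + g - 2) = (g + 2)^2*(g - 1)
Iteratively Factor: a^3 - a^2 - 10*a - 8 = (a - 4)*(a^2 + 3*a + 2) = (a - 4)*(a + 1)*(a + 2)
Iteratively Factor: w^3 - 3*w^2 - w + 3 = (w - 1)*(w^2 - 2*w - 3) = (w - 3)*(w - 1)*(w + 1)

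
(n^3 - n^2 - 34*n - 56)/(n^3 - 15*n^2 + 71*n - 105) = (n^2 + 6*n + 8)/(n^2 - 8*n + 15)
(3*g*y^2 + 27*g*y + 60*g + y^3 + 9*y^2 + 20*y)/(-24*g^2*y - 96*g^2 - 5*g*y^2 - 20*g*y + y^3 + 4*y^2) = (y + 5)/(-8*g + y)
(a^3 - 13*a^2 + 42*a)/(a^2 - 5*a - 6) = a*(a - 7)/(a + 1)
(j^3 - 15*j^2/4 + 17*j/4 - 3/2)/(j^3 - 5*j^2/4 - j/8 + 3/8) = 2*(j - 2)/(2*j + 1)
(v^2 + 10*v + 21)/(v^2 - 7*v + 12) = (v^2 + 10*v + 21)/(v^2 - 7*v + 12)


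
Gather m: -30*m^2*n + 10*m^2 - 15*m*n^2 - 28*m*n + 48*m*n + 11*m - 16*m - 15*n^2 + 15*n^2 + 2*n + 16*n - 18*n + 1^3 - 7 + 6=m^2*(10 - 30*n) + m*(-15*n^2 + 20*n - 5)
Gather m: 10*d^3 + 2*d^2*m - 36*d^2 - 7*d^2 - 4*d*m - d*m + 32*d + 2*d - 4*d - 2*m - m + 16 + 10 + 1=10*d^3 - 43*d^2 + 30*d + m*(2*d^2 - 5*d - 3) + 27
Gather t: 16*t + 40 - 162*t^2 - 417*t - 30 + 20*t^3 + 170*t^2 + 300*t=20*t^3 + 8*t^2 - 101*t + 10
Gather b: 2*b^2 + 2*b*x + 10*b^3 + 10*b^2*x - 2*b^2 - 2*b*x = 10*b^3 + 10*b^2*x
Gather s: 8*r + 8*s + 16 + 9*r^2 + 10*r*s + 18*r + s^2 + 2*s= 9*r^2 + 26*r + s^2 + s*(10*r + 10) + 16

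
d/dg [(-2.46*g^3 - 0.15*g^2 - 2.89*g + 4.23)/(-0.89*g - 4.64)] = (4.3788*g^3 + 34.3767*g^2 + 1.392*g + 17.1743)/(0.7921*g^2 + 8.2592*g + 21.5296)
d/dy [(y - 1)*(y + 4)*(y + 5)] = 3*y^2 + 16*y + 11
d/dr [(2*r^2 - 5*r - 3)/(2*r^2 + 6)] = (5*r^2 + 18*r - 15)/(2*(r^4 + 6*r^2 + 9))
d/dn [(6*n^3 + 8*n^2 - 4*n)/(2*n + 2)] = (6*n^3 + 13*n^2 + 8*n - 2)/(n^2 + 2*n + 1)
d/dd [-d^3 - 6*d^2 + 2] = 3*d*(-d - 4)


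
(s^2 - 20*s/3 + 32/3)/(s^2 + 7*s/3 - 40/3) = (s - 4)/(s + 5)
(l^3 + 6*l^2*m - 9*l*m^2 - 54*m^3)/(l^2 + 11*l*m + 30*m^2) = (l^2 - 9*m^2)/(l + 5*m)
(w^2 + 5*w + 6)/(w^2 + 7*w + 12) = (w + 2)/(w + 4)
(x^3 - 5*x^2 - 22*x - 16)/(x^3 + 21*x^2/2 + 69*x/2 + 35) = 2*(x^2 - 7*x - 8)/(2*x^2 + 17*x + 35)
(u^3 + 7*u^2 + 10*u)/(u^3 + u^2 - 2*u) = (u + 5)/(u - 1)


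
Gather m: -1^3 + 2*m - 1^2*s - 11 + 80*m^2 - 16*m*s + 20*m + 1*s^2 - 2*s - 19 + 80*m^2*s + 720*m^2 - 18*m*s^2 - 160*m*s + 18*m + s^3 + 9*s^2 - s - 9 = m^2*(80*s + 800) + m*(-18*s^2 - 176*s + 40) + s^3 + 10*s^2 - 4*s - 40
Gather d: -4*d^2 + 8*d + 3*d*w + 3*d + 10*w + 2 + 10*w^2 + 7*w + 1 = -4*d^2 + d*(3*w + 11) + 10*w^2 + 17*w + 3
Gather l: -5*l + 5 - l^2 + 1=-l^2 - 5*l + 6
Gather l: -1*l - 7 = -l - 7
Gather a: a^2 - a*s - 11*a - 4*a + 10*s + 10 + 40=a^2 + a*(-s - 15) + 10*s + 50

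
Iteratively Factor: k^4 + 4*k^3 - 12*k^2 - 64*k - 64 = (k + 2)*(k^3 + 2*k^2 - 16*k - 32) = (k - 4)*(k + 2)*(k^2 + 6*k + 8) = (k - 4)*(k + 2)*(k + 4)*(k + 2)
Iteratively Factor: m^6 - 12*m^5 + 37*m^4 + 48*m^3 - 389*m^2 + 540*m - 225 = (m - 1)*(m^5 - 11*m^4 + 26*m^3 + 74*m^2 - 315*m + 225) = (m - 3)*(m - 1)*(m^4 - 8*m^3 + 2*m^2 + 80*m - 75) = (m - 3)*(m - 1)*(m + 3)*(m^3 - 11*m^2 + 35*m - 25) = (m - 3)*(m - 1)^2*(m + 3)*(m^2 - 10*m + 25) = (m - 5)*(m - 3)*(m - 1)^2*(m + 3)*(m - 5)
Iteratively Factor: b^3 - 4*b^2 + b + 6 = (b - 2)*(b^2 - 2*b - 3) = (b - 2)*(b + 1)*(b - 3)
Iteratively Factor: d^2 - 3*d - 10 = (d - 5)*(d + 2)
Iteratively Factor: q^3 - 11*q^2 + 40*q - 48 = (q - 4)*(q^2 - 7*q + 12) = (q - 4)^2*(q - 3)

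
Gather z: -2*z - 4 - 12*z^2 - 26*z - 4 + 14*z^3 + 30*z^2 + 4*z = 14*z^3 + 18*z^2 - 24*z - 8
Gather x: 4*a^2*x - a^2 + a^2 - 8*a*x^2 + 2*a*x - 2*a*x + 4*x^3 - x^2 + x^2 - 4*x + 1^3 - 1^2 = -8*a*x^2 + 4*x^3 + x*(4*a^2 - 4)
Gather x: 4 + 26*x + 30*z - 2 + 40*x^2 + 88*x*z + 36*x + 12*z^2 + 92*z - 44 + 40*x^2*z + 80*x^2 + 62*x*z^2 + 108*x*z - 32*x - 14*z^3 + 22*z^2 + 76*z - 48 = x^2*(40*z + 120) + x*(62*z^2 + 196*z + 30) - 14*z^3 + 34*z^2 + 198*z - 90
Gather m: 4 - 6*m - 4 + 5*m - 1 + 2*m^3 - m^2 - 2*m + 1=2*m^3 - m^2 - 3*m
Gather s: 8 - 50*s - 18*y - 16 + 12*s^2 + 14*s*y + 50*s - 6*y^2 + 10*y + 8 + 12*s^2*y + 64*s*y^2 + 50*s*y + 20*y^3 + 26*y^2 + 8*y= s^2*(12*y + 12) + s*(64*y^2 + 64*y) + 20*y^3 + 20*y^2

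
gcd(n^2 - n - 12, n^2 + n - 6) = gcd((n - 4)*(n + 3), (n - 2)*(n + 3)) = n + 3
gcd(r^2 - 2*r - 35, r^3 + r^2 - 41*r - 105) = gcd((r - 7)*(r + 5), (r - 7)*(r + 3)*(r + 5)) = r^2 - 2*r - 35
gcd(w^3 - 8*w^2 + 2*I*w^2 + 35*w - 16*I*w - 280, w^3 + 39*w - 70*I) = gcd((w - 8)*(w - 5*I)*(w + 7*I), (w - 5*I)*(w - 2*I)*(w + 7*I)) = w^2 + 2*I*w + 35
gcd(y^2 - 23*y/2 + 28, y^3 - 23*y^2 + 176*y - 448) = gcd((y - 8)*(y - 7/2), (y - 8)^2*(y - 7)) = y - 8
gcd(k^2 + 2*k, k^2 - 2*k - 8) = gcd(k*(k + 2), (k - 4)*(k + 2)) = k + 2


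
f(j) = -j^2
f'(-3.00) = 6.00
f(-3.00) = -9.00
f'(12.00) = -24.00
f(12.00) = -144.00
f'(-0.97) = 1.94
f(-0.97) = -0.94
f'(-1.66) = 3.32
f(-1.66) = -2.76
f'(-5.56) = 11.12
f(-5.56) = -30.91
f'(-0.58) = 1.16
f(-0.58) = -0.34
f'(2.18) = -4.36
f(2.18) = -4.75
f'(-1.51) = 3.02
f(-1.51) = -2.28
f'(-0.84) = 1.68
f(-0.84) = -0.71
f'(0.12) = -0.24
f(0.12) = -0.01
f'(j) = -2*j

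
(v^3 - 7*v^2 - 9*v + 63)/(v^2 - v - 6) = (v^2 - 4*v - 21)/(v + 2)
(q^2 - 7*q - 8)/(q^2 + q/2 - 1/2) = 2*(q - 8)/(2*q - 1)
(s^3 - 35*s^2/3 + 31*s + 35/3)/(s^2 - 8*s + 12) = (3*s^3 - 35*s^2 + 93*s + 35)/(3*(s^2 - 8*s + 12))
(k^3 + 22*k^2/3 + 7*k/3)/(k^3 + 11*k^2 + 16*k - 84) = k*(3*k + 1)/(3*(k^2 + 4*k - 12))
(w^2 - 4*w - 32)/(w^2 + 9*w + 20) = (w - 8)/(w + 5)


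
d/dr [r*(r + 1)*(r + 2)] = 3*r^2 + 6*r + 2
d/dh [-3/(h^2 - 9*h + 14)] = 3*(2*h - 9)/(h^2 - 9*h + 14)^2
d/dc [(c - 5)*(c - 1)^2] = (c - 1)*(3*c - 11)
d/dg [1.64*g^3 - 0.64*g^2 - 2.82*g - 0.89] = 4.92*g^2 - 1.28*g - 2.82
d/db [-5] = 0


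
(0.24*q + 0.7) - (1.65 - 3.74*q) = 3.98*q - 0.95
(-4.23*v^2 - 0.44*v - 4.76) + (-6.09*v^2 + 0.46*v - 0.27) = -10.32*v^2 + 0.02*v - 5.03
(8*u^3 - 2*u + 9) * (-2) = -16*u^3 + 4*u - 18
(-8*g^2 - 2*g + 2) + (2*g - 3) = -8*g^2 - 1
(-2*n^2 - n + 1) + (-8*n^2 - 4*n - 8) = -10*n^2 - 5*n - 7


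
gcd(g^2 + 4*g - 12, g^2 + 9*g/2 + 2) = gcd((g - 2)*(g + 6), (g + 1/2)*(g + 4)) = 1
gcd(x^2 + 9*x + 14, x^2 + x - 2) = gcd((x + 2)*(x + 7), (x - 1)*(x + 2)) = x + 2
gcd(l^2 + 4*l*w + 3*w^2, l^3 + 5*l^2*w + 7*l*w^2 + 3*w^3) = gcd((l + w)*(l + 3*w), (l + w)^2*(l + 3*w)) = l^2 + 4*l*w + 3*w^2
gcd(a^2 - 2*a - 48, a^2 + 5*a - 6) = a + 6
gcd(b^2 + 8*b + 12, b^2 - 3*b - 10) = b + 2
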